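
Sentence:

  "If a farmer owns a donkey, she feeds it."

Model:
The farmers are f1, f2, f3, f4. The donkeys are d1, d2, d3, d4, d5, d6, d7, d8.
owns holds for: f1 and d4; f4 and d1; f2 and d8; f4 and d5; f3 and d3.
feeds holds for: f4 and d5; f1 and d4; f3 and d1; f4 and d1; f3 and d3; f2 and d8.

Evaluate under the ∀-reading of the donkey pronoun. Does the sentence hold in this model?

"it" takes "a donkey" as antecedent — a donkey pronoun bound across the clause boundary.
Strong reading: for every (f,d) with owns(f,d), feeds(f,d).
Restrictor pairs: (f1,d4) ✓  (f2,d8) ✓  (f3,d3) ✓  (f4,d1) ✓  (f4,d5) ✓
Every restrictor pair satisfies the scope.

True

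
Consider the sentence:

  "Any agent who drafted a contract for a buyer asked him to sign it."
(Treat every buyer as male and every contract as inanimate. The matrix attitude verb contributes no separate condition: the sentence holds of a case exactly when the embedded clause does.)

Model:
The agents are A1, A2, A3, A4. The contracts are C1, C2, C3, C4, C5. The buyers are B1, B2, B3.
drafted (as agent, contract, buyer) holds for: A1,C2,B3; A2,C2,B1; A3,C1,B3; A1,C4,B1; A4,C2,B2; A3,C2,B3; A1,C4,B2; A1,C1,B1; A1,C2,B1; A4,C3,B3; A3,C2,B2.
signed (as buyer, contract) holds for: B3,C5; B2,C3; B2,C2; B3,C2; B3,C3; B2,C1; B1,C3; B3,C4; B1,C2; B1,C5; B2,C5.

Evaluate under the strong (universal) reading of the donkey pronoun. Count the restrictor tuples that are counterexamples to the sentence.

"him" takes "a buyer" as antecedent and "it" takes "a contract"; both are donkey pronouns co-varying with the restrictor.
Strong reading: for every (a,c,b) with drafted(a,c,b), signed(b,c).
Restrictor triples: (A1,C1,B1)→signed(B1,C1) ✗  (A1,C2,B1)→signed(B1,C2) ✓  (A1,C2,B3)→signed(B3,C2) ✓  (A1,C4,B1)→signed(B1,C4) ✗  (A1,C4,B2)→signed(B2,C4) ✗  (A2,C2,B1)→signed(B1,C2) ✓  (A3,C1,B3)→signed(B3,C1) ✗  (A3,C2,B2)→signed(B2,C2) ✓  (A3,C2,B3)→signed(B3,C2) ✓  (A4,C2,B2)→signed(B2,C2) ✓  (A4,C3,B3)→signed(B3,C3) ✓
Counterexamples (restrictor triples failing the scope): 4.

4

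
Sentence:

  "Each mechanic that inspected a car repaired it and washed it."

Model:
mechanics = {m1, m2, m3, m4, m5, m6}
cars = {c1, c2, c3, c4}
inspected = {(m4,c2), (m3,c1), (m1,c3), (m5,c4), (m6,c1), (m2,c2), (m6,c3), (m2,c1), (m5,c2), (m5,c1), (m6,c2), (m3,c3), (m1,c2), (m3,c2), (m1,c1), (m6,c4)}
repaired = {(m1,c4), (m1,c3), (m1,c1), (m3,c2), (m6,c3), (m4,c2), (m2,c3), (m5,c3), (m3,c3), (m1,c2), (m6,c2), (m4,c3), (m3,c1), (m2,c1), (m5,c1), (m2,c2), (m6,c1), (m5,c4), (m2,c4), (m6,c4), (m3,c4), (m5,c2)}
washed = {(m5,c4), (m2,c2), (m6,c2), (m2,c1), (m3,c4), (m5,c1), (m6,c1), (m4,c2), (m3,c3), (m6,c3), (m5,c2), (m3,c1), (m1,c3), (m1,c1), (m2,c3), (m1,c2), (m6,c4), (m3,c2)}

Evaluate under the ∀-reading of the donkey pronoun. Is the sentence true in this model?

"it" takes "a car" as antecedent — a donkey pronoun bound across the clause boundary.
Strong reading: for every (m,c) with inspected(m,c), repaired(m,c) ∧ washed(m,c).
Restrictor pairs: (m1,c1) ✓  (m1,c2) ✓  (m1,c3) ✓  (m2,c1) ✓  (m2,c2) ✓  (m3,c1) ✓  (m3,c2) ✓  (m3,c3) ✓  (m4,c2) ✓  (m5,c1) ✓  (m5,c2) ✓  (m5,c4) ✓  (m6,c1) ✓  (m6,c2) ✓  (m6,c3) ✓  (m6,c4) ✓
Every restrictor pair satisfies the scope.

True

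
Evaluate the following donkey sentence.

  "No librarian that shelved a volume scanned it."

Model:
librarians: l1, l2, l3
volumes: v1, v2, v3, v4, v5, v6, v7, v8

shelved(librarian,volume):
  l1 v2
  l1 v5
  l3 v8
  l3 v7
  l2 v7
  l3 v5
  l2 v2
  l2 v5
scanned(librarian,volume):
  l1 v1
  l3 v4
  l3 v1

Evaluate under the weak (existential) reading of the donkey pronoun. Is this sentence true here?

True

"it" takes "a volume" as antecedent — a donkey pronoun bound across the clause boundary.
Truth condition: for no (l,v) with shelved(l,v) does scanned(l,v) hold.
Restrictor pairs — does the scope hold? (l1,v2):fails  (l1,v5):fails  (l2,v2):fails  (l2,v5):fails  (l2,v7):fails  (l3,v5):fails  (l3,v7):fails  (l3,v8):fails
Scope holds for no restrictor pair, so the sentence is true.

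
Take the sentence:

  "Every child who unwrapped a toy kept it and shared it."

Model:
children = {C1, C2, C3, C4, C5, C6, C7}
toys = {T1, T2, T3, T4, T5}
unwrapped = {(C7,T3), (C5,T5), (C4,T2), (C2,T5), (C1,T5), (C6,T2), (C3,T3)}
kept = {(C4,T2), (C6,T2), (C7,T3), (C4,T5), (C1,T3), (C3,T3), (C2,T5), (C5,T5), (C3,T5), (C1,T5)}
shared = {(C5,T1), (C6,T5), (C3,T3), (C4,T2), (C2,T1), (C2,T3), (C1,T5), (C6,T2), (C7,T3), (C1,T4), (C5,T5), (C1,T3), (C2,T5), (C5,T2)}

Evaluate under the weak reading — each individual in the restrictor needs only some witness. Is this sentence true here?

True

"it" takes "a toy" as antecedent — a donkey pronoun bound across the clause boundary.
Weak reading: every child c with some unwrapped-toy has at least one unwrapped-toy t such that kept(c,t) ∧ shared(c,t).
Per child: C1:✓  C2:✓  C3:✓  C4:✓  C5:✓  C6:✓  C7:✓
Every child in the restrictor has a witness.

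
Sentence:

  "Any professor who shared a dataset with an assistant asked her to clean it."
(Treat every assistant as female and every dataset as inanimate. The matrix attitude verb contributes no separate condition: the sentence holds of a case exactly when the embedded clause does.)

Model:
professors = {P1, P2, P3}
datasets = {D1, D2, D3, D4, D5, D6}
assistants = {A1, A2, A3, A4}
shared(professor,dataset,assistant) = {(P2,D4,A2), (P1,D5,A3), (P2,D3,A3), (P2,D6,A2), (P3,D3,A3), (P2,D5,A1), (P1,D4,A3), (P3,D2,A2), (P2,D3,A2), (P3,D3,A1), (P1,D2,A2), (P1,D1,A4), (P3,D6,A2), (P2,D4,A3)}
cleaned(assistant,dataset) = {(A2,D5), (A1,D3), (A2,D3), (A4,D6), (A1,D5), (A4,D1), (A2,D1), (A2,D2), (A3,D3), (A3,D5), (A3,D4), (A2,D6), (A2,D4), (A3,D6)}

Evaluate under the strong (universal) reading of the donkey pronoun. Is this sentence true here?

True

"her" takes "an assistant" as antecedent and "it" takes "a dataset"; both are donkey pronouns co-varying with the restrictor.
Strong reading: for every (p,d,a) with shared(p,d,a), cleaned(a,d).
Restrictor triples: (P1,D1,A4)→cleaned(A4,D1) ✓  (P1,D2,A2)→cleaned(A2,D2) ✓  (P1,D4,A3)→cleaned(A3,D4) ✓  (P1,D5,A3)→cleaned(A3,D5) ✓  (P2,D3,A2)→cleaned(A2,D3) ✓  (P2,D3,A3)→cleaned(A3,D3) ✓  (P2,D4,A2)→cleaned(A2,D4) ✓  (P2,D4,A3)→cleaned(A3,D4) ✓  (P2,D5,A1)→cleaned(A1,D5) ✓  (P2,D6,A2)→cleaned(A2,D6) ✓  (P3,D2,A2)→cleaned(A2,D2) ✓  (P3,D3,A1)→cleaned(A1,D3) ✓  (P3,D3,A3)→cleaned(A3,D3) ✓  (P3,D6,A2)→cleaned(A2,D6) ✓
Every restrictor triple satisfies the scope.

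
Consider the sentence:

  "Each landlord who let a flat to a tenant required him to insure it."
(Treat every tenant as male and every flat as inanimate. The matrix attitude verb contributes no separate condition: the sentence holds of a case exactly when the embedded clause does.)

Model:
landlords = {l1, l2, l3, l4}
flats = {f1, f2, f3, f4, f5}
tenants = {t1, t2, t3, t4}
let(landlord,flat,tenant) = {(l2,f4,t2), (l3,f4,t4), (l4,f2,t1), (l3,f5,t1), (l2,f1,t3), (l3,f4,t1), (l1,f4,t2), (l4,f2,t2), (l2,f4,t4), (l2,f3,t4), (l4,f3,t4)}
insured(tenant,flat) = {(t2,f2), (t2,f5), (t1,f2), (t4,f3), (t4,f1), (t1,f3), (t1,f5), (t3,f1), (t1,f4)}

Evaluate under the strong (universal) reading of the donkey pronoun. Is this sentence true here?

False

"him" takes "a tenant" as antecedent and "it" takes "a flat"; both are donkey pronouns co-varying with the restrictor.
Strong reading: for every (l,f,t) with let(l,f,t), insured(t,f).
Restrictor triples: (l1,f4,t2)→insured(t2,f4) ✗  (l2,f1,t3)→insured(t3,f1) ✓  (l2,f3,t4)→insured(t4,f3) ✓  (l2,f4,t2)→insured(t2,f4) ✗  (l2,f4,t4)→insured(t4,f4) ✗  (l3,f4,t1)→insured(t1,f4) ✓  (l3,f4,t4)→insured(t4,f4) ✗  (l3,f5,t1)→insured(t1,f5) ✓  (l4,f2,t1)→insured(t1,f2) ✓  (l4,f2,t2)→insured(t2,f2) ✓  (l4,f3,t4)→insured(t4,f3) ✓
Counterexample: (l1,f4,t2) — insured(t2,f4) does not hold.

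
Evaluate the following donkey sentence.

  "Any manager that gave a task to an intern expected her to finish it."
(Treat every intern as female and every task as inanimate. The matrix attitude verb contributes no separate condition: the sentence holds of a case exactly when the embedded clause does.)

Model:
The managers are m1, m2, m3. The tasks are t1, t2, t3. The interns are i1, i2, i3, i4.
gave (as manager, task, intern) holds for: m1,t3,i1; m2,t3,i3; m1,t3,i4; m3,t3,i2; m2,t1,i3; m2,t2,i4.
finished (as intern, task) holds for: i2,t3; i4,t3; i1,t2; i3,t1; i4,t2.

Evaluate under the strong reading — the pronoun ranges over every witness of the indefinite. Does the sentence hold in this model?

False

"her" takes "an intern" as antecedent and "it" takes "a task"; both are donkey pronouns co-varying with the restrictor.
Strong reading: for every (m,t,i) with gave(m,t,i), finished(i,t).
Restrictor triples: (m1,t3,i1)→finished(i1,t3) ✗  (m1,t3,i4)→finished(i4,t3) ✓  (m2,t1,i3)→finished(i3,t1) ✓  (m2,t2,i4)→finished(i4,t2) ✓  (m2,t3,i3)→finished(i3,t3) ✗  (m3,t3,i2)→finished(i2,t3) ✓
Counterexample: (m1,t3,i1) — finished(i1,t3) does not hold.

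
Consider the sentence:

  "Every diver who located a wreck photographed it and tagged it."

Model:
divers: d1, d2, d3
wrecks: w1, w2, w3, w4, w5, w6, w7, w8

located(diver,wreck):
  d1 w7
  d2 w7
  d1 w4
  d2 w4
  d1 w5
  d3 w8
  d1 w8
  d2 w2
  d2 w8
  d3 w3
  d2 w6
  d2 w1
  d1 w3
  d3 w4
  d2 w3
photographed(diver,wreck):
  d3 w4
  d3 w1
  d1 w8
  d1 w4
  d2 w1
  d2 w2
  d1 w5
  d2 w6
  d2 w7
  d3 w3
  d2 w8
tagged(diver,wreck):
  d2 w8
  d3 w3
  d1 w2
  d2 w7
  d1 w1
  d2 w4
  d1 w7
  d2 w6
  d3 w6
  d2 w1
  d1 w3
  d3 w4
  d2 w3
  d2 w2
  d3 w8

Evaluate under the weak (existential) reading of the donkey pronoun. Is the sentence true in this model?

"it" takes "a wreck" as antecedent — a donkey pronoun bound across the clause boundary.
Weak reading: every diver d with some located-wreck has at least one located-wreck w such that photographed(d,w) ∧ tagged(d,w).
Per diver: d1:✗  d2:✓  d3:✓
d1 has no witness among its located-wrecks.

False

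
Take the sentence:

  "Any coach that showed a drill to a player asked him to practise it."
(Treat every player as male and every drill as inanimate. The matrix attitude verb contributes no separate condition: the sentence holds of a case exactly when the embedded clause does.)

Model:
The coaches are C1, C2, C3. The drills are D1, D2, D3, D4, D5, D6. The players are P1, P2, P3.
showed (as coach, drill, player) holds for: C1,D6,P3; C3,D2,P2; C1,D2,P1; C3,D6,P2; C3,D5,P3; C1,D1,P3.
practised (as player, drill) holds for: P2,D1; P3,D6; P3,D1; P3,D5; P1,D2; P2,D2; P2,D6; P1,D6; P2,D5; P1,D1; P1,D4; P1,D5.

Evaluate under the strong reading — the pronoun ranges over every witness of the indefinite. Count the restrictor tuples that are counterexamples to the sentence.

0

"him" takes "a player" as antecedent and "it" takes "a drill"; both are donkey pronouns co-varying with the restrictor.
Strong reading: for every (c,d,p) with showed(c,d,p), practised(p,d).
Restrictor triples: (C1,D1,P3)→practised(P3,D1) ✓  (C1,D2,P1)→practised(P1,D2) ✓  (C1,D6,P3)→practised(P3,D6) ✓  (C3,D2,P2)→practised(P2,D2) ✓  (C3,D5,P3)→practised(P3,D5) ✓  (C3,D6,P2)→practised(P2,D6) ✓
Counterexamples (restrictor triples failing the scope): 0.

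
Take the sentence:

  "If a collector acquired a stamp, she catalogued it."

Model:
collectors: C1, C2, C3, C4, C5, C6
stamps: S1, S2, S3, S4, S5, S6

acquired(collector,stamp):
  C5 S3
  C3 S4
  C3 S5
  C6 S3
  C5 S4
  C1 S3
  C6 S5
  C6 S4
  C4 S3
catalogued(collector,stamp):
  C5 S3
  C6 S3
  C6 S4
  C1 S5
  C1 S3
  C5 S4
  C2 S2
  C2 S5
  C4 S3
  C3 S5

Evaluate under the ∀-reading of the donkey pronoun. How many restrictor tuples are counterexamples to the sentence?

"it" takes "a stamp" as antecedent — a donkey pronoun bound across the clause boundary.
Strong reading: for every (c,s) with acquired(c,s), catalogued(c,s).
Restrictor pairs: (C1,S3) ✓  (C3,S4) ✗  (C3,S5) ✓  (C4,S3) ✓  (C5,S3) ✓  (C5,S4) ✓  (C6,S3) ✓  (C6,S4) ✓  (C6,S5) ✗
Counterexamples (restrictor pairs failing the scope): 2.

2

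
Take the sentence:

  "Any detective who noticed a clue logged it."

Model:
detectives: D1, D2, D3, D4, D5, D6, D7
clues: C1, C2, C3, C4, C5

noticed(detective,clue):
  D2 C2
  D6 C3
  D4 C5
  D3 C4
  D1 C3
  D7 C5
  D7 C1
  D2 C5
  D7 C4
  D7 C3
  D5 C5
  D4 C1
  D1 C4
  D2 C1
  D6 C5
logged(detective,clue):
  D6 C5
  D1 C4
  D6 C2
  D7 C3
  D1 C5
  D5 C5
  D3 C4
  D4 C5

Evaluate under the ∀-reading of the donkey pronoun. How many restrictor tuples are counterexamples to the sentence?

9

"it" takes "a clue" as antecedent — a donkey pronoun bound across the clause boundary.
Strong reading: for every (d,c) with noticed(d,c), logged(d,c).
Restrictor pairs: (D1,C3) ✗  (D1,C4) ✓  (D2,C1) ✗  (D2,C2) ✗  (D2,C5) ✗  (D3,C4) ✓  (D4,C1) ✗  (D4,C5) ✓  (D5,C5) ✓  (D6,C3) ✗  (D6,C5) ✓  (D7,C1) ✗  (D7,C3) ✓  (D7,C4) ✗  (D7,C5) ✗
Counterexamples (restrictor pairs failing the scope): 9.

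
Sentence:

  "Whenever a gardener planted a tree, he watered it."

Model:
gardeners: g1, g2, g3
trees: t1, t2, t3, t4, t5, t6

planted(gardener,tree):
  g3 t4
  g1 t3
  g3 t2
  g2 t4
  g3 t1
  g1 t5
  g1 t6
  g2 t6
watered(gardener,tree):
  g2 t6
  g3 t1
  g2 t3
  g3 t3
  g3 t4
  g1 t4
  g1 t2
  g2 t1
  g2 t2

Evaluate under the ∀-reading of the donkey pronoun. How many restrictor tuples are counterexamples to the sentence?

5

"it" takes "a tree" as antecedent — a donkey pronoun bound across the clause boundary.
Strong reading: for every (g,t) with planted(g,t), watered(g,t).
Restrictor pairs: (g1,t3) ✗  (g1,t5) ✗  (g1,t6) ✗  (g2,t4) ✗  (g2,t6) ✓  (g3,t1) ✓  (g3,t2) ✗  (g3,t4) ✓
Counterexamples (restrictor pairs failing the scope): 5.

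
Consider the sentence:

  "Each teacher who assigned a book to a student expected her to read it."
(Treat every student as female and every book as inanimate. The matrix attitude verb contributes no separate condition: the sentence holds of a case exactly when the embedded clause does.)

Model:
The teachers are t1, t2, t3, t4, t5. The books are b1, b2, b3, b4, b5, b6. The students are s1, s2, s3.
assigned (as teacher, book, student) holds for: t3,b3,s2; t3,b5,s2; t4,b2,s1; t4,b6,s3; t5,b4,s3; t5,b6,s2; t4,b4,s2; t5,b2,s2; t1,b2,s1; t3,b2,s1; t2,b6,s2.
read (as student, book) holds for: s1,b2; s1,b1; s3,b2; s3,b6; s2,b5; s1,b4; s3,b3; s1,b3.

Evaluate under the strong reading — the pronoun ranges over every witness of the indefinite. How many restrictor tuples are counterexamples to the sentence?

"her" takes "a student" as antecedent and "it" takes "a book"; both are donkey pronouns co-varying with the restrictor.
Strong reading: for every (t,b,s) with assigned(t,b,s), read(s,b).
Restrictor triples: (t1,b2,s1)→read(s1,b2) ✓  (t2,b6,s2)→read(s2,b6) ✗  (t3,b2,s1)→read(s1,b2) ✓  (t3,b3,s2)→read(s2,b3) ✗  (t3,b5,s2)→read(s2,b5) ✓  (t4,b2,s1)→read(s1,b2) ✓  (t4,b4,s2)→read(s2,b4) ✗  (t4,b6,s3)→read(s3,b6) ✓  (t5,b2,s2)→read(s2,b2) ✗  (t5,b4,s3)→read(s3,b4) ✗  (t5,b6,s2)→read(s2,b6) ✗
Counterexamples (restrictor triples failing the scope): 6.

6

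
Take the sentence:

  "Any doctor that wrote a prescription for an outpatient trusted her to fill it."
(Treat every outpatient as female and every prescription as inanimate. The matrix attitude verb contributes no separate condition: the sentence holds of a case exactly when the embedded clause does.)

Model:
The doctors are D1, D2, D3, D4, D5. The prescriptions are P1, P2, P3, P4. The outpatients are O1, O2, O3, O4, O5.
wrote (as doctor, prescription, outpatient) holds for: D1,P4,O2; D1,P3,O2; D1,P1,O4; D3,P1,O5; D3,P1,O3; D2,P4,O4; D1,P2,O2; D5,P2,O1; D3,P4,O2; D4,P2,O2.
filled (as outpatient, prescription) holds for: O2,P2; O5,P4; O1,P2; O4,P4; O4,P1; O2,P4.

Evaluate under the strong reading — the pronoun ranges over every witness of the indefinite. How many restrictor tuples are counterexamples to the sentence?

"her" takes "an outpatient" as antecedent and "it" takes "a prescription"; both are donkey pronouns co-varying with the restrictor.
Strong reading: for every (d,p,o) with wrote(d,p,o), filled(o,p).
Restrictor triples: (D1,P1,O4)→filled(O4,P1) ✓  (D1,P2,O2)→filled(O2,P2) ✓  (D1,P3,O2)→filled(O2,P3) ✗  (D1,P4,O2)→filled(O2,P4) ✓  (D2,P4,O4)→filled(O4,P4) ✓  (D3,P1,O3)→filled(O3,P1) ✗  (D3,P1,O5)→filled(O5,P1) ✗  (D3,P4,O2)→filled(O2,P4) ✓  (D4,P2,O2)→filled(O2,P2) ✓  (D5,P2,O1)→filled(O1,P2) ✓
Counterexamples (restrictor triples failing the scope): 3.

3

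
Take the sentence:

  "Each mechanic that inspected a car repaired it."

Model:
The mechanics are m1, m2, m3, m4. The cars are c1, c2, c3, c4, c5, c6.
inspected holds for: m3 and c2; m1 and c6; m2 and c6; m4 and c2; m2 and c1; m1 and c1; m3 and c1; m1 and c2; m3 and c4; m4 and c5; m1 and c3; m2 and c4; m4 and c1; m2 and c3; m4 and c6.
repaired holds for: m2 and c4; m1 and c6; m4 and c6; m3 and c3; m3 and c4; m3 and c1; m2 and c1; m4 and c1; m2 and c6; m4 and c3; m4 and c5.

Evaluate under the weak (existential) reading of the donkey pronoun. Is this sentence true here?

True

"it" takes "a car" as antecedent — a donkey pronoun bound across the clause boundary.
Weak reading: every mechanic m with some inspected-car has at least one inspected-car c such that repaired(m,c).
Per mechanic: m1:✓  m2:✓  m3:✓  m4:✓
Every mechanic in the restrictor has a witness.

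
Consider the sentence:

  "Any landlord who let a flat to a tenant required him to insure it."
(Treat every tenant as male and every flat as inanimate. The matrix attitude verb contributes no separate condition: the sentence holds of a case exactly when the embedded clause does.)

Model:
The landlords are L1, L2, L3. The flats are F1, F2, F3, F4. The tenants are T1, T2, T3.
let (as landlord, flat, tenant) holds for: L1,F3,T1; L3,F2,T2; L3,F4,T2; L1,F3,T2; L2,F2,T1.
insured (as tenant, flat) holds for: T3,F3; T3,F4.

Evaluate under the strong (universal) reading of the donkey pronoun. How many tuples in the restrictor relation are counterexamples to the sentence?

"him" takes "a tenant" as antecedent and "it" takes "a flat"; both are donkey pronouns co-varying with the restrictor.
Strong reading: for every (l,f,t) with let(l,f,t), insured(t,f).
Restrictor triples: (L1,F3,T1)→insured(T1,F3) ✗  (L1,F3,T2)→insured(T2,F3) ✗  (L2,F2,T1)→insured(T1,F2) ✗  (L3,F2,T2)→insured(T2,F2) ✗  (L3,F4,T2)→insured(T2,F4) ✗
Counterexamples (restrictor triples failing the scope): 5.

5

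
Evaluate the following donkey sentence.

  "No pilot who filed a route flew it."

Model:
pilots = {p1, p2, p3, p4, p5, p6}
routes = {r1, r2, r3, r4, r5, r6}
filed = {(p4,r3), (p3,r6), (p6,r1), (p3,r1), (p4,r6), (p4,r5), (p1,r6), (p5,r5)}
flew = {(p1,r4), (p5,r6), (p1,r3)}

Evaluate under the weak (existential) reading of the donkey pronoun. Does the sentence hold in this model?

"it" takes "a route" as antecedent — a donkey pronoun bound across the clause boundary.
Truth condition: for no (p,r) with filed(p,r) does flew(p,r) hold.
Restrictor pairs — does the scope hold? (p1,r6):fails  (p3,r1):fails  (p3,r6):fails  (p4,r3):fails  (p4,r5):fails  (p4,r6):fails  (p5,r5):fails  (p6,r1):fails
Scope holds for no restrictor pair, so the sentence is true.

True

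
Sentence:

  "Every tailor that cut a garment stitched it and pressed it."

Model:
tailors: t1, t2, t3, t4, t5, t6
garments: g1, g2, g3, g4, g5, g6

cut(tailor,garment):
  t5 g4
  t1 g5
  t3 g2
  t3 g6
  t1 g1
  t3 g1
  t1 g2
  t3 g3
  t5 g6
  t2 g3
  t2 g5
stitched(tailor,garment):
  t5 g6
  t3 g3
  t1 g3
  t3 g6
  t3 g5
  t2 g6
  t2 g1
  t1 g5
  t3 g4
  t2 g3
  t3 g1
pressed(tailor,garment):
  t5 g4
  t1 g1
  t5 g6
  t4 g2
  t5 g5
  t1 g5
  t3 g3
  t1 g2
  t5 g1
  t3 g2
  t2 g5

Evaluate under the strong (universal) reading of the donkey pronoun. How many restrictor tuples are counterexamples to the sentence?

"it" takes "a garment" as antecedent — a donkey pronoun bound across the clause boundary.
Strong reading: for every (t,g) with cut(t,g), stitched(t,g) ∧ pressed(t,g).
Restrictor pairs: (t1,g1) ✗  (t1,g2) ✗  (t1,g5) ✓  (t2,g3) ✗  (t2,g5) ✗  (t3,g1) ✗  (t3,g2) ✗  (t3,g3) ✓  (t3,g6) ✗  (t5,g4) ✗  (t5,g6) ✓
Counterexamples (restrictor pairs failing the scope): 8.

8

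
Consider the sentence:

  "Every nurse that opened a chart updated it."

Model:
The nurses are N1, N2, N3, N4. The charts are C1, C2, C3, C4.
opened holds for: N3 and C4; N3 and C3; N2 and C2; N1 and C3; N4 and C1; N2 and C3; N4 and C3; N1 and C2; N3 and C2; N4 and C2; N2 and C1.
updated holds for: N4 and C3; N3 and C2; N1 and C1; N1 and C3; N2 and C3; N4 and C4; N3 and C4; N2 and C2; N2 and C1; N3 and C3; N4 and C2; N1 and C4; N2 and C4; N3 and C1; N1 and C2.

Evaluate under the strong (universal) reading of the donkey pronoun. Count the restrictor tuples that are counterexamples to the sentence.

"it" takes "a chart" as antecedent — a donkey pronoun bound across the clause boundary.
Strong reading: for every (n,c) with opened(n,c), updated(n,c).
Restrictor pairs: (N1,C2) ✓  (N1,C3) ✓  (N2,C1) ✓  (N2,C2) ✓  (N2,C3) ✓  (N3,C2) ✓  (N3,C3) ✓  (N3,C4) ✓  (N4,C1) ✗  (N4,C2) ✓  (N4,C3) ✓
Counterexamples (restrictor pairs failing the scope): 1.

1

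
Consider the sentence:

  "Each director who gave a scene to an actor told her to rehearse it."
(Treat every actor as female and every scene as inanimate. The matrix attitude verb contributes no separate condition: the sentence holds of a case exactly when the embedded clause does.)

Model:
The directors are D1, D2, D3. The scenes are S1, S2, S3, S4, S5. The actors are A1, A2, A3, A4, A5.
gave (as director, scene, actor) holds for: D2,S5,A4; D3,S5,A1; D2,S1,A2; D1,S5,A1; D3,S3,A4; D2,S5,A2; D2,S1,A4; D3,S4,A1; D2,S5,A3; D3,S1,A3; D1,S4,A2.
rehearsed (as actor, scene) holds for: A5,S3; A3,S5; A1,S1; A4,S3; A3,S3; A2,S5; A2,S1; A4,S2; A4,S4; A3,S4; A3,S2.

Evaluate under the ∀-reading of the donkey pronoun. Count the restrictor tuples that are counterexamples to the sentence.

"her" takes "an actor" as antecedent and "it" takes "a scene"; both are donkey pronouns co-varying with the restrictor.
Strong reading: for every (d,s,a) with gave(d,s,a), rehearsed(a,s).
Restrictor triples: (D1,S4,A2)→rehearsed(A2,S4) ✗  (D1,S5,A1)→rehearsed(A1,S5) ✗  (D2,S1,A2)→rehearsed(A2,S1) ✓  (D2,S1,A4)→rehearsed(A4,S1) ✗  (D2,S5,A2)→rehearsed(A2,S5) ✓  (D2,S5,A3)→rehearsed(A3,S5) ✓  (D2,S5,A4)→rehearsed(A4,S5) ✗  (D3,S1,A3)→rehearsed(A3,S1) ✗  (D3,S3,A4)→rehearsed(A4,S3) ✓  (D3,S4,A1)→rehearsed(A1,S4) ✗  (D3,S5,A1)→rehearsed(A1,S5) ✗
Counterexamples (restrictor triples failing the scope): 7.

7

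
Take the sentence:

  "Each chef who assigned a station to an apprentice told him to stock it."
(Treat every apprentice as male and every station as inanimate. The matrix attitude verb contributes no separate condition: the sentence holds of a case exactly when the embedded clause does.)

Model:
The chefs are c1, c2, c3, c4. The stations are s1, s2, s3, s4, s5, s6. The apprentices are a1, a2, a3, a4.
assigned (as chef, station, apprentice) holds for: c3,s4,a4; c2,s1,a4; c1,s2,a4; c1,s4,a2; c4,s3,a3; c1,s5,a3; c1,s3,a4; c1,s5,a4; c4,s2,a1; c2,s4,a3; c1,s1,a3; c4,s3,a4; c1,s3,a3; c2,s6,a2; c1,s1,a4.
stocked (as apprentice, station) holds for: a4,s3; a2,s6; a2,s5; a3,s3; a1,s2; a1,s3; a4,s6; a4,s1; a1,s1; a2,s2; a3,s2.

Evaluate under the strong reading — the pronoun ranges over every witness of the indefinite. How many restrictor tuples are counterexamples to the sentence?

"him" takes "an apprentice" as antecedent and "it" takes "a station"; both are donkey pronouns co-varying with the restrictor.
Strong reading: for every (c,s,a) with assigned(c,s,a), stocked(a,s).
Restrictor triples: (c1,s1,a3)→stocked(a3,s1) ✗  (c1,s1,a4)→stocked(a4,s1) ✓  (c1,s2,a4)→stocked(a4,s2) ✗  (c1,s3,a3)→stocked(a3,s3) ✓  (c1,s3,a4)→stocked(a4,s3) ✓  (c1,s4,a2)→stocked(a2,s4) ✗  (c1,s5,a3)→stocked(a3,s5) ✗  (c1,s5,a4)→stocked(a4,s5) ✗  (c2,s1,a4)→stocked(a4,s1) ✓  (c2,s4,a3)→stocked(a3,s4) ✗  (c2,s6,a2)→stocked(a2,s6) ✓  (c3,s4,a4)→stocked(a4,s4) ✗  (c4,s2,a1)→stocked(a1,s2) ✓  (c4,s3,a3)→stocked(a3,s3) ✓  (c4,s3,a4)→stocked(a4,s3) ✓
Counterexamples (restrictor triples failing the scope): 7.

7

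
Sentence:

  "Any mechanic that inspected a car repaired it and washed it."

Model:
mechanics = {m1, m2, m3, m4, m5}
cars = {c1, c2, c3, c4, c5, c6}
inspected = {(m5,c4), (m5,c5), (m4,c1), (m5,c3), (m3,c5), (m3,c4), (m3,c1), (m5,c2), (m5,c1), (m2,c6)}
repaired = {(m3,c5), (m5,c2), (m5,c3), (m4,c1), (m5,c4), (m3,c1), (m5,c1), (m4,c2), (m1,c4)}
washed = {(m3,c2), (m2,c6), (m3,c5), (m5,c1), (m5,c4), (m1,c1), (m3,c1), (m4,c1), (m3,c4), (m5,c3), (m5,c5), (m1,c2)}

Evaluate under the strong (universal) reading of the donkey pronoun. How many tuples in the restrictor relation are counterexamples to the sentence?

"it" takes "a car" as antecedent — a donkey pronoun bound across the clause boundary.
Strong reading: for every (m,c) with inspected(m,c), repaired(m,c) ∧ washed(m,c).
Restrictor pairs: (m2,c6) ✗  (m3,c1) ✓  (m3,c4) ✗  (m3,c5) ✓  (m4,c1) ✓  (m5,c1) ✓  (m5,c2) ✗  (m5,c3) ✓  (m5,c4) ✓  (m5,c5) ✗
Counterexamples (restrictor pairs failing the scope): 4.

4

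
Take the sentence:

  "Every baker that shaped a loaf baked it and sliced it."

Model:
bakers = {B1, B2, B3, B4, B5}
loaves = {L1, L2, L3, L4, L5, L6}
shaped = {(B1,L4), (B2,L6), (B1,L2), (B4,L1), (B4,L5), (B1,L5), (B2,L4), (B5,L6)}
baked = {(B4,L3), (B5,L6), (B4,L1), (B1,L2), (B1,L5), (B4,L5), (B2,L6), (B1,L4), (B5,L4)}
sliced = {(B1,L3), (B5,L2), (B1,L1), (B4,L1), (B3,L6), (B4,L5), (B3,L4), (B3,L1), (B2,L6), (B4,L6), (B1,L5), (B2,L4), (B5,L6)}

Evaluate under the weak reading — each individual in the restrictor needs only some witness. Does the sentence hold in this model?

"it" takes "a loaf" as antecedent — a donkey pronoun bound across the clause boundary.
Weak reading: every baker b with some shaped-loaf has at least one shaped-loaf l such that baked(b,l) ∧ sliced(b,l).
Per baker: B1:✓  B2:✓  B4:✓  B5:✓
Every baker in the restrictor has a witness.

True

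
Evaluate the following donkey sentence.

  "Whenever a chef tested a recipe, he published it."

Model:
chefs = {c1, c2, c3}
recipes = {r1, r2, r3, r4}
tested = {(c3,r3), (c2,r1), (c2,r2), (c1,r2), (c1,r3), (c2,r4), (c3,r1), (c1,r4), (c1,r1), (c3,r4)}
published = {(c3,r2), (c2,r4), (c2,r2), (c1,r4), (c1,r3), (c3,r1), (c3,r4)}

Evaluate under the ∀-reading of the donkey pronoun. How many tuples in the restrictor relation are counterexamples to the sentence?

"it" takes "a recipe" as antecedent — a donkey pronoun bound across the clause boundary.
Strong reading: for every (c,r) with tested(c,r), published(c,r).
Restrictor pairs: (c1,r1) ✗  (c1,r2) ✗  (c1,r3) ✓  (c1,r4) ✓  (c2,r1) ✗  (c2,r2) ✓  (c2,r4) ✓  (c3,r1) ✓  (c3,r3) ✗  (c3,r4) ✓
Counterexamples (restrictor pairs failing the scope): 4.

4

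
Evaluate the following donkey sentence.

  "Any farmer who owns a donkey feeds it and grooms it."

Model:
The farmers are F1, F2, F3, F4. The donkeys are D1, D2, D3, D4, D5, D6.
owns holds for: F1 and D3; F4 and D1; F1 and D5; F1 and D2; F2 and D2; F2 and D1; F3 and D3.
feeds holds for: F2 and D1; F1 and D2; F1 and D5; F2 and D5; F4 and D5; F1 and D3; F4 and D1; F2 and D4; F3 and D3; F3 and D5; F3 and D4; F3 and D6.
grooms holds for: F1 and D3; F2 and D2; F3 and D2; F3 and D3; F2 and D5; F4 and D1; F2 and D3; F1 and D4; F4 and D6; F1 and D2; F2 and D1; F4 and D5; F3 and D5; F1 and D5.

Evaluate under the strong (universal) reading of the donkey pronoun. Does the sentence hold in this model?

"it" takes "a donkey" as antecedent — a donkey pronoun bound across the clause boundary.
Strong reading: for every (f,d) with owns(f,d), feeds(f,d) ∧ grooms(f,d).
Restrictor pairs: (F1,D2) ✓  (F1,D3) ✓  (F1,D5) ✓  (F2,D1) ✓  (F2,D2) ✗  (F3,D3) ✓  (F4,D1) ✓
Counterexample: (F2,D2) is in owns but fails the scope.

False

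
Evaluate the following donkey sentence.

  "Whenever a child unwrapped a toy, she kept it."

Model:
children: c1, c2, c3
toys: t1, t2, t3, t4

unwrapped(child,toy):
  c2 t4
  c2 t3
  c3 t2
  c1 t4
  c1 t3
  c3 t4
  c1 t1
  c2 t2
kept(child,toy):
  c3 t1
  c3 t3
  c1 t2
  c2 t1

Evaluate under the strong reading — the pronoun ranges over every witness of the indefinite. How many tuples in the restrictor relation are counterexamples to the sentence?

8

"it" takes "a toy" as antecedent — a donkey pronoun bound across the clause boundary.
Strong reading: for every (c,t) with unwrapped(c,t), kept(c,t).
Restrictor pairs: (c1,t1) ✗  (c1,t3) ✗  (c1,t4) ✗  (c2,t2) ✗  (c2,t3) ✗  (c2,t4) ✗  (c3,t2) ✗  (c3,t4) ✗
Counterexamples (restrictor pairs failing the scope): 8.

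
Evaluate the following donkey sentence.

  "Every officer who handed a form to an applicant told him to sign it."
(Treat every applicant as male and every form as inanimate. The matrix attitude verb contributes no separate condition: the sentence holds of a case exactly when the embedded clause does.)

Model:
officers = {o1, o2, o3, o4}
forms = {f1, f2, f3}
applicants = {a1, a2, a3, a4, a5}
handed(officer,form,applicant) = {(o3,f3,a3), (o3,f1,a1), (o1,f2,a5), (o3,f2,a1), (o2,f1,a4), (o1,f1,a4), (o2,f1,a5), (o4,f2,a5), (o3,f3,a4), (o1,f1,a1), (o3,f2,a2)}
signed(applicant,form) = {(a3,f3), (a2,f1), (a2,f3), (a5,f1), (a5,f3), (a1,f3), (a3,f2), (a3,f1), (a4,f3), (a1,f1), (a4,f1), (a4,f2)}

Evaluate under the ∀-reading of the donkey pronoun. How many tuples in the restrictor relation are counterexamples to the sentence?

"him" takes "an applicant" as antecedent and "it" takes "a form"; both are donkey pronouns co-varying with the restrictor.
Strong reading: for every (o,f,a) with handed(o,f,a), signed(a,f).
Restrictor triples: (o1,f1,a1)→signed(a1,f1) ✓  (o1,f1,a4)→signed(a4,f1) ✓  (o1,f2,a5)→signed(a5,f2) ✗  (o2,f1,a4)→signed(a4,f1) ✓  (o2,f1,a5)→signed(a5,f1) ✓  (o3,f1,a1)→signed(a1,f1) ✓  (o3,f2,a1)→signed(a1,f2) ✗  (o3,f2,a2)→signed(a2,f2) ✗  (o3,f3,a3)→signed(a3,f3) ✓  (o3,f3,a4)→signed(a4,f3) ✓  (o4,f2,a5)→signed(a5,f2) ✗
Counterexamples (restrictor triples failing the scope): 4.

4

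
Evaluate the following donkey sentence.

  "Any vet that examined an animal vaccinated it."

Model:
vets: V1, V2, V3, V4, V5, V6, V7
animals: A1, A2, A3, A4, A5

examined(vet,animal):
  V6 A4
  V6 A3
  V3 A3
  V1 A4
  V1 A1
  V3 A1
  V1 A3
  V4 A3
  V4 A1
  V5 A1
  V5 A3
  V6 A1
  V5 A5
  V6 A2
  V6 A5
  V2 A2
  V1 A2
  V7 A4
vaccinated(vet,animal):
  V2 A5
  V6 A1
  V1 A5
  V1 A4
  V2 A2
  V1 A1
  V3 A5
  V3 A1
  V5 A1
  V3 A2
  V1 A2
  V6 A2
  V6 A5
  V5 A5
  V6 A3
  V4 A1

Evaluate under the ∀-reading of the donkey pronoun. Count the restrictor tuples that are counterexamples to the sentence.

"it" takes "an animal" as antecedent — a donkey pronoun bound across the clause boundary.
Strong reading: for every (v,a) with examined(v,a), vaccinated(v,a).
Restrictor pairs: (V1,A1) ✓  (V1,A2) ✓  (V1,A3) ✗  (V1,A4) ✓  (V2,A2) ✓  (V3,A1) ✓  (V3,A3) ✗  (V4,A1) ✓  (V4,A3) ✗  (V5,A1) ✓  (V5,A3) ✗  (V5,A5) ✓  (V6,A1) ✓  (V6,A2) ✓  (V6,A3) ✓  (V6,A4) ✗  (V6,A5) ✓  (V7,A4) ✗
Counterexamples (restrictor pairs failing the scope): 6.

6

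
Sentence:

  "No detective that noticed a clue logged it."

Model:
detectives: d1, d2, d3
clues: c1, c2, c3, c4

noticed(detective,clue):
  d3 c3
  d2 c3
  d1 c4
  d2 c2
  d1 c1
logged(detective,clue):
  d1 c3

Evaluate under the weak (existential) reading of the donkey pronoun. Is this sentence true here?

True

"it" takes "a clue" as antecedent — a donkey pronoun bound across the clause boundary.
Truth condition: for no (d,c) with noticed(d,c) does logged(d,c) hold.
Restrictor pairs — does the scope hold? (d1,c1):fails  (d1,c4):fails  (d2,c2):fails  (d2,c3):fails  (d3,c3):fails
Scope holds for no restrictor pair, so the sentence is true.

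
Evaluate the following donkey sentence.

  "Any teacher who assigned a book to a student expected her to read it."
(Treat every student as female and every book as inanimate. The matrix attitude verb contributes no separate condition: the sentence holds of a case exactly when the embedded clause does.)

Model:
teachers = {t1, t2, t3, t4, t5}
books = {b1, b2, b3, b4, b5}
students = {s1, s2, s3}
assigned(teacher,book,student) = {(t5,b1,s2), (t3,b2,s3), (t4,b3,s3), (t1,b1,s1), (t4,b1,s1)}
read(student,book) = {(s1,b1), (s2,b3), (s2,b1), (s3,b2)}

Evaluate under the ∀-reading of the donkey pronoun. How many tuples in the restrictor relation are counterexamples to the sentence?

1

"her" takes "a student" as antecedent and "it" takes "a book"; both are donkey pronouns co-varying with the restrictor.
Strong reading: for every (t,b,s) with assigned(t,b,s), read(s,b).
Restrictor triples: (t1,b1,s1)→read(s1,b1) ✓  (t3,b2,s3)→read(s3,b2) ✓  (t4,b1,s1)→read(s1,b1) ✓  (t4,b3,s3)→read(s3,b3) ✗  (t5,b1,s2)→read(s2,b1) ✓
Counterexamples (restrictor triples failing the scope): 1.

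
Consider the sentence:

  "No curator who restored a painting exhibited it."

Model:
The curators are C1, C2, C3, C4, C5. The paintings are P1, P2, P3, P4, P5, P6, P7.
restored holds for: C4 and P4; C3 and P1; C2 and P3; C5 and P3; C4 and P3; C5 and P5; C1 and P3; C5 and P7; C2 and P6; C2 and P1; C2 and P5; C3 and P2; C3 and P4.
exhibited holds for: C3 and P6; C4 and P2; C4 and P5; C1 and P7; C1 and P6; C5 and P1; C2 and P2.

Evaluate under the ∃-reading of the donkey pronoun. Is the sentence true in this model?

True

"it" takes "a painting" as antecedent — a donkey pronoun bound across the clause boundary.
Truth condition: for no (c,p) with restored(c,p) does exhibited(c,p) hold.
Restrictor pairs — does the scope hold? (C1,P3):fails  (C2,P1):fails  (C2,P3):fails  (C2,P5):fails  (C2,P6):fails  (C3,P1):fails  (C3,P2):fails  (C3,P4):fails  (C4,P3):fails  (C4,P4):fails  (C5,P3):fails  (C5,P5):fails  (C5,P7):fails
Scope holds for no restrictor pair, so the sentence is true.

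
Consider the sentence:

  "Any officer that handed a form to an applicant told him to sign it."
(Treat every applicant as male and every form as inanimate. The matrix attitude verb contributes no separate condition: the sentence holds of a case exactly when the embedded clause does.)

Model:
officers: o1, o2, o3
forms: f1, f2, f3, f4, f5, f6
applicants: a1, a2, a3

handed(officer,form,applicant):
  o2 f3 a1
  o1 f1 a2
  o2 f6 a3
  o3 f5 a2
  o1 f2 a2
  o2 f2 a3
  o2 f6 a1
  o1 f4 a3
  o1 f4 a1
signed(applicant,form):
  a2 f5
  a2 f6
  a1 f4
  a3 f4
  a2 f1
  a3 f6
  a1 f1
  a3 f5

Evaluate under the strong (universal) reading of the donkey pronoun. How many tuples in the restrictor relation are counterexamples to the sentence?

4

"him" takes "an applicant" as antecedent and "it" takes "a form"; both are donkey pronouns co-varying with the restrictor.
Strong reading: for every (o,f,a) with handed(o,f,a), signed(a,f).
Restrictor triples: (o1,f1,a2)→signed(a2,f1) ✓  (o1,f2,a2)→signed(a2,f2) ✗  (o1,f4,a1)→signed(a1,f4) ✓  (o1,f4,a3)→signed(a3,f4) ✓  (o2,f2,a3)→signed(a3,f2) ✗  (o2,f3,a1)→signed(a1,f3) ✗  (o2,f6,a1)→signed(a1,f6) ✗  (o2,f6,a3)→signed(a3,f6) ✓  (o3,f5,a2)→signed(a2,f5) ✓
Counterexamples (restrictor triples failing the scope): 4.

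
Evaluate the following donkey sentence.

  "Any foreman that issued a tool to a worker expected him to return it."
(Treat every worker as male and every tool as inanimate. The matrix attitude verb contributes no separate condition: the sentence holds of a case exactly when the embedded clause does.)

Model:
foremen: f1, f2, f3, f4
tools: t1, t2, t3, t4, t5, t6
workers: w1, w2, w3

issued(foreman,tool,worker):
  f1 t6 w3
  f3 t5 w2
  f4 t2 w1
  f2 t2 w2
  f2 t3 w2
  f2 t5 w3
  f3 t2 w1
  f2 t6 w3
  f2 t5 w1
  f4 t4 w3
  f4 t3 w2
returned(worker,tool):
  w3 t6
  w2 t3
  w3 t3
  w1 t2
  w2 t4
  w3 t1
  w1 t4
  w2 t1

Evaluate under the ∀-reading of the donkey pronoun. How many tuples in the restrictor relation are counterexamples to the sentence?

5

"him" takes "a worker" as antecedent and "it" takes "a tool"; both are donkey pronouns co-varying with the restrictor.
Strong reading: for every (f,t,w) with issued(f,t,w), returned(w,t).
Restrictor triples: (f1,t6,w3)→returned(w3,t6) ✓  (f2,t2,w2)→returned(w2,t2) ✗  (f2,t3,w2)→returned(w2,t3) ✓  (f2,t5,w1)→returned(w1,t5) ✗  (f2,t5,w3)→returned(w3,t5) ✗  (f2,t6,w3)→returned(w3,t6) ✓  (f3,t2,w1)→returned(w1,t2) ✓  (f3,t5,w2)→returned(w2,t5) ✗  (f4,t2,w1)→returned(w1,t2) ✓  (f4,t3,w2)→returned(w2,t3) ✓  (f4,t4,w3)→returned(w3,t4) ✗
Counterexamples (restrictor triples failing the scope): 5.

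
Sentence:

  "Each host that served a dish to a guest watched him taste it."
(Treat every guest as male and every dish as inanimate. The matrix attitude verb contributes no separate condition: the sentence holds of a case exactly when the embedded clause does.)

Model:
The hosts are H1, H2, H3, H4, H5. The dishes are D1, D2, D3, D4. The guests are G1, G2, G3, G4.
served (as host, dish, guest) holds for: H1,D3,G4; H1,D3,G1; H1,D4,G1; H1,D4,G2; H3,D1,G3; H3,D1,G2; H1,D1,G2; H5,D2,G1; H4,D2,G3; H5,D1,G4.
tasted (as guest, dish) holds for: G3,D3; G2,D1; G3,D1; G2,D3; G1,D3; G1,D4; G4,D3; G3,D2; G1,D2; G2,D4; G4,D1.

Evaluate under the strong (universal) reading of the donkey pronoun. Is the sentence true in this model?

"him" takes "a guest" as antecedent and "it" takes "a dish"; both are donkey pronouns co-varying with the restrictor.
Strong reading: for every (h,d,g) with served(h,d,g), tasted(g,d).
Restrictor triples: (H1,D1,G2)→tasted(G2,D1) ✓  (H1,D3,G1)→tasted(G1,D3) ✓  (H1,D3,G4)→tasted(G4,D3) ✓  (H1,D4,G1)→tasted(G1,D4) ✓  (H1,D4,G2)→tasted(G2,D4) ✓  (H3,D1,G2)→tasted(G2,D1) ✓  (H3,D1,G3)→tasted(G3,D1) ✓  (H4,D2,G3)→tasted(G3,D2) ✓  (H5,D1,G4)→tasted(G4,D1) ✓  (H5,D2,G1)→tasted(G1,D2) ✓
Every restrictor triple satisfies the scope.

True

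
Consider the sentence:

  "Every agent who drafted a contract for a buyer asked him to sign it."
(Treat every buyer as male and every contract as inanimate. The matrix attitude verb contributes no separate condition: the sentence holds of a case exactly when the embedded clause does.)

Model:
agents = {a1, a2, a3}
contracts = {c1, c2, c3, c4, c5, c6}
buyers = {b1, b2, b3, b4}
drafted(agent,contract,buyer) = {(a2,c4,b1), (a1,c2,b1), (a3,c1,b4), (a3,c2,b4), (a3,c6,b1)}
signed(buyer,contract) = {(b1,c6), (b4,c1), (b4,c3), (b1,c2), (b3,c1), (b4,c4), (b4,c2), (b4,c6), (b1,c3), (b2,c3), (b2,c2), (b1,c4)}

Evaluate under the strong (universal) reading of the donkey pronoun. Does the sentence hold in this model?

"him" takes "a buyer" as antecedent and "it" takes "a contract"; both are donkey pronouns co-varying with the restrictor.
Strong reading: for every (a,c,b) with drafted(a,c,b), signed(b,c).
Restrictor triples: (a1,c2,b1)→signed(b1,c2) ✓  (a2,c4,b1)→signed(b1,c4) ✓  (a3,c1,b4)→signed(b4,c1) ✓  (a3,c2,b4)→signed(b4,c2) ✓  (a3,c6,b1)→signed(b1,c6) ✓
Every restrictor triple satisfies the scope.

True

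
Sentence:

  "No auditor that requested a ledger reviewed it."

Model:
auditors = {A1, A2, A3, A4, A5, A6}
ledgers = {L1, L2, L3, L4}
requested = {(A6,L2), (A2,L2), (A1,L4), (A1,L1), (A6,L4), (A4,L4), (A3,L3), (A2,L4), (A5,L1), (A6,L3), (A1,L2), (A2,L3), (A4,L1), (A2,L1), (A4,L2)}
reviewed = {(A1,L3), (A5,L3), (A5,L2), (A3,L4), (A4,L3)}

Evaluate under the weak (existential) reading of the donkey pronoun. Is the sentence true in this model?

True

"it" takes "a ledger" as antecedent — a donkey pronoun bound across the clause boundary.
Truth condition: for no (a,l) with requested(a,l) does reviewed(a,l) hold.
Restrictor pairs — does the scope hold? (A1,L1):fails  (A1,L2):fails  (A1,L4):fails  (A2,L1):fails  (A2,L2):fails  (A2,L3):fails  (A2,L4):fails  (A3,L3):fails  (A4,L1):fails  (A4,L2):fails  (A4,L4):fails  (A5,L1):fails  (A6,L2):fails  (A6,L3):fails  (A6,L4):fails
Scope holds for no restrictor pair, so the sentence is true.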